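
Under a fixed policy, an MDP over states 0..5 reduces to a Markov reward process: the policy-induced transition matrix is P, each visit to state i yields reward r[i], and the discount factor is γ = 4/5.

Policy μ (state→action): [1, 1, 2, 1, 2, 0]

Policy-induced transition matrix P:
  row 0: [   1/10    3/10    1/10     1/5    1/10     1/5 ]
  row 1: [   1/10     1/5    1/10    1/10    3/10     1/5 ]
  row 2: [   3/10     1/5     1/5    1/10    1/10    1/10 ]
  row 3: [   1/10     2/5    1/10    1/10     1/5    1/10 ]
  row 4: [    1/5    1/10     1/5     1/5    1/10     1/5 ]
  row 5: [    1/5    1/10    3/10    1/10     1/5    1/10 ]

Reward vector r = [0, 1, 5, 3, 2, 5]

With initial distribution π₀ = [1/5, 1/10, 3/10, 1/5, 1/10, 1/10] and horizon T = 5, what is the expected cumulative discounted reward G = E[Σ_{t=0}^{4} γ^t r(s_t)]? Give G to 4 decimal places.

t=0: π = [0.2000, 0.1000, 0.3000, 0.2000, 0.1000, 0.1000], E[r] = 2.9000, γ^t·E[r] = 2.900000, running G = 2.900000
t=1: π = [0.1800, 0.2400, 0.1600, 0.1300, 0.1500, 0.1400], E[r] = 2.4300, γ^t·E[r] = 1.944000, running G = 4.844000
t=2: π = [0.1610, 0.2150, 0.1590, 0.1330, 0.1750, 0.1570], E[r] = 2.5440, γ^t·E[r] = 1.628160, running G = 6.472160
t=3: π = [0.1650, 0.2095, 0.1648, 0.1336, 0.1720, 0.1551], E[r] = 2.5538, γ^t·E[r] = 1.307546, running G = 7.779706
t=4: π = [0.1657, 0.2105, 0.1647, 0.1337, 0.1708, 0.1547], E[r] = 2.5499, γ^t·E[r] = 1.044439, running G = 8.824145

G = 8.8241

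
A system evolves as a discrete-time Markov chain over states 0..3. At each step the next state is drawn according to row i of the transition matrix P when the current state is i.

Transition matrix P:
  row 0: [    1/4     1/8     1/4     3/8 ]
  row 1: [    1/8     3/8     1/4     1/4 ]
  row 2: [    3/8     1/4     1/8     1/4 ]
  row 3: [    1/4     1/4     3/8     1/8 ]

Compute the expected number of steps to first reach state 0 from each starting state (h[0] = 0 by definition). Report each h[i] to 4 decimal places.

First-step conditioning: h[0] = 0; for i ≠ 0, h[i] = 1 + Σ_k P[i][k]·h[k].
  h[1] = 1 + 3/8·h[1] + 1/4·h[2] + 1/4·h[3]
  h[2] = 1 + 1/4·h[1] + 1/8·h[2] + 1/4·h[3]
  h[3] = 1 + 1/4·h[1] + 3/8·h[2] + 1/8·h[3]
Solving the 3×3 linear system over states ≠ 0 gives exactly h = [0, 648/139, 504/139, 560/139] (h[0] = 0 is the target).

h = [0.0000, 4.6619, 3.6259, 4.0288]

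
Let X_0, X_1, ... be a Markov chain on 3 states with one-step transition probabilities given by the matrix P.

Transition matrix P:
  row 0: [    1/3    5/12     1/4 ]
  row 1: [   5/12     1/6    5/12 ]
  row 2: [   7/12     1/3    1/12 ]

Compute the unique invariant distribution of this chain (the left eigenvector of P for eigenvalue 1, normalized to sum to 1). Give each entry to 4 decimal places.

Balance equations π_j = Σ_i π_i·P[i][j]:
  π_0 = 1/3·π_0 + 5/12·π_1 + 7/12·π_2
  π_1 = 5/12·π_0 + 1/6·π_1 + 1/3·π_2
  normalize: π_0 + π_1 + π_2 = 1
Solving the linear system gives exactly π = [45/106, 67/212, 55/212].

π = [0.4245, 0.3160, 0.2594]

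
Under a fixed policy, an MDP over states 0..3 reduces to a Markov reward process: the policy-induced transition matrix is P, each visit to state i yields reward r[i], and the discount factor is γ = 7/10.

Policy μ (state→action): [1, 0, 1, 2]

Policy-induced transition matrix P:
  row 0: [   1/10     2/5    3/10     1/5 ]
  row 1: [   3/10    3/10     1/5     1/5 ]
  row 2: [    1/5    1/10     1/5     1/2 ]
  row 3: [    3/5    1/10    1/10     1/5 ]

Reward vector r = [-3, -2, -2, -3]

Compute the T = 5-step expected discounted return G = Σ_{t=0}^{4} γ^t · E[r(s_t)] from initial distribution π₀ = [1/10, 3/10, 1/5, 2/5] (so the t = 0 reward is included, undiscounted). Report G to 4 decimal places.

t=0: π = [0.1000, 0.3000, 0.2000, 0.4000], E[r] = -2.5000, γ^t·E[r] = -2.500000, running G = -2.500000
t=1: π = [0.3800, 0.1900, 0.1700, 0.2600], E[r] = -2.6400, γ^t·E[r] = -1.848000, running G = -4.348000
t=2: π = [0.2850, 0.2520, 0.2120, 0.2510], E[r] = -2.5360, γ^t·E[r] = -1.242640, running G = -5.590640
t=3: π = [0.2971, 0.2359, 0.2034, 0.2636], E[r] = -2.5607, γ^t·E[r] = -0.878320, running G = -6.468960
t=4: π = [0.2993, 0.2363, 0.2034, 0.2610], E[r] = -2.5603, γ^t·E[r] = -0.614738, running G = -7.083698

G = -7.0837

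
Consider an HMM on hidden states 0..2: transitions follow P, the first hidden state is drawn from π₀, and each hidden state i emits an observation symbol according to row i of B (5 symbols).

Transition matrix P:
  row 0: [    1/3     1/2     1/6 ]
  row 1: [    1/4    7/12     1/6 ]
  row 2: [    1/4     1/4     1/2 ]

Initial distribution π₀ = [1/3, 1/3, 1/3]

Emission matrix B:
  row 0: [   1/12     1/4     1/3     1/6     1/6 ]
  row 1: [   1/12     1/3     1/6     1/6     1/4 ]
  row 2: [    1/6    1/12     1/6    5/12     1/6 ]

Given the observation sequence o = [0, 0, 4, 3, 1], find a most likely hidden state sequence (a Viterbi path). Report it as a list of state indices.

path = [2, 2, 2, 2, 1]

t=0: δ = [2.778e-02, 2.778e-02, 5.556e-02]  (obs o_0=0)
t=1: δ = [1.157e-03, 1.350e-03, 4.630e-03]  ψ = [2, 1, 2]  (obs o_1=0)
t=2: δ = [1.929e-04, 2.894e-04, 3.858e-04]  ψ = [2, 2, 2]  (obs o_2=4)
t=3: δ = [1.608e-05, 2.813e-05, 8.038e-05]  ψ = [2, 1, 2]  (obs o_3=3)
t=4: δ = [5.023e-06, 6.698e-06, 3.349e-06]  ψ = [2, 2, 2]  (obs o_4=1)
backtrack: best end state = 1; path = [2, 2, 2, 2, 1]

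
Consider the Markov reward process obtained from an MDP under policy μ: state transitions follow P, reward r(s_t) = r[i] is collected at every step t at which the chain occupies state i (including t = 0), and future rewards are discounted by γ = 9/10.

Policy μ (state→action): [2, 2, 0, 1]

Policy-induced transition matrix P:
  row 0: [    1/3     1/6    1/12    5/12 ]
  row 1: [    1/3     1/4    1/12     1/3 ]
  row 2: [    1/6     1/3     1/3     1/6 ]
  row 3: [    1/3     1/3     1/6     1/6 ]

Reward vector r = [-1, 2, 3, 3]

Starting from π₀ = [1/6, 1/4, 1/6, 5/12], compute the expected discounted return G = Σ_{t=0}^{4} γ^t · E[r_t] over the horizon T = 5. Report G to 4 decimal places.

G = 6.7345

t=0: π = [0.1667, 0.2500, 0.1667, 0.4167], E[r] = 2.0833, γ^t·E[r] = 2.083333, running G = 2.083333
t=1: π = [0.3056, 0.2847, 0.1597, 0.2500], E[r] = 1.4931, γ^t·E[r] = 1.343750, running G = 3.427083
t=2: π = [0.3067, 0.2587, 0.1441, 0.2905], E[r] = 1.5145, γ^t·E[r] = 1.226719, running G = 4.653802
t=3: π = [0.3093, 0.2607, 0.1436, 0.2865], E[r] = 1.5021, γ^t·E[r] = 1.095012, running G = 5.748814
t=4: π = [0.3094, 0.2601, 0.1431, 0.2874], E[r] = 1.5023, γ^t·E[r] = 0.985671, running G = 6.734485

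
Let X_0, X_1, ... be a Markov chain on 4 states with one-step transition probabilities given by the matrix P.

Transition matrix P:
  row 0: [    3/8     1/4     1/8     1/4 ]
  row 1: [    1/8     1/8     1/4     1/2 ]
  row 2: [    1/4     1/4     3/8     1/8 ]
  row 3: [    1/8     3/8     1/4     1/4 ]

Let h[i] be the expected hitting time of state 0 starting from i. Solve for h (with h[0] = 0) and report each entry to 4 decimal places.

h = [0.0000, 6.2222, 5.3333, 6.2222]

First-step conditioning: h[0] = 0; for i ≠ 0, h[i] = 1 + Σ_k P[i][k]·h[k].
  h[1] = 1 + 1/8·h[1] + 1/4·h[2] + 1/2·h[3]
  h[2] = 1 + 1/4·h[1] + 3/8·h[2] + 1/8·h[3]
  h[3] = 1 + 3/8·h[1] + 1/4·h[2] + 1/4·h[3]
Solving the 3×3 linear system over states ≠ 0 gives exactly h = [0, 56/9, 16/3, 56/9] (h[0] = 0 is the target).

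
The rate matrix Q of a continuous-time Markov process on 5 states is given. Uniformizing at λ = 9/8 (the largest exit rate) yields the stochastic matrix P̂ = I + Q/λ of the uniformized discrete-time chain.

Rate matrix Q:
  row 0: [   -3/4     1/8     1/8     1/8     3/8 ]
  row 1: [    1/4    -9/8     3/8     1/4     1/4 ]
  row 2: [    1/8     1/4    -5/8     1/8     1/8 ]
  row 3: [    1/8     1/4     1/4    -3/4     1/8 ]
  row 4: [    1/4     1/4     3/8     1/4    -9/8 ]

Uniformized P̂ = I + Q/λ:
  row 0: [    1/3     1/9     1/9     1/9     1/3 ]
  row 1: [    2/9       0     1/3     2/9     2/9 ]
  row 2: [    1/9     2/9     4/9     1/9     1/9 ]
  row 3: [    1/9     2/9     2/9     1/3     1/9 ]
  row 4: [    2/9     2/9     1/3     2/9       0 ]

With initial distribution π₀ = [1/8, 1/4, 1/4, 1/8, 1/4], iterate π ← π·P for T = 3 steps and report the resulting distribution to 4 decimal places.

π = [0.1884, 0.1644, 0.3049, 0.1884, 0.1538]

t=0: π = [0.1250, 0.2500, 0.2500, 0.1250, 0.2500]
t=1: π = [0.1944, 0.1528, 0.3194, 0.1944, 0.1389]
t=2: π = [0.1867, 0.1667, 0.3040, 0.1867, 0.1559]
t=3: π = [0.1884, 0.1644, 0.3049, 0.1884, 0.1538]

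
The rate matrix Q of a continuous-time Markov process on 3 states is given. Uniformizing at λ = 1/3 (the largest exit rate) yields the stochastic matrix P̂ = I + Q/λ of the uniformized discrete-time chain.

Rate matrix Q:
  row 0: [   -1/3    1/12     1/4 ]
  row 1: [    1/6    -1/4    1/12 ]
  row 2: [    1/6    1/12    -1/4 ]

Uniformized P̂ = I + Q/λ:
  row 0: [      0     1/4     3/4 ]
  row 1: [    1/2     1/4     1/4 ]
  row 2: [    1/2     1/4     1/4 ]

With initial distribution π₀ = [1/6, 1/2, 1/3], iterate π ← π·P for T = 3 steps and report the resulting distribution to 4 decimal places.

t=0: π = [0.1667, 0.5000, 0.3333]
t=1: π = [0.4167, 0.2500, 0.3333]
t=2: π = [0.2917, 0.2500, 0.4583]
t=3: π = [0.3542, 0.2500, 0.3958]

π = [0.3542, 0.2500, 0.3958]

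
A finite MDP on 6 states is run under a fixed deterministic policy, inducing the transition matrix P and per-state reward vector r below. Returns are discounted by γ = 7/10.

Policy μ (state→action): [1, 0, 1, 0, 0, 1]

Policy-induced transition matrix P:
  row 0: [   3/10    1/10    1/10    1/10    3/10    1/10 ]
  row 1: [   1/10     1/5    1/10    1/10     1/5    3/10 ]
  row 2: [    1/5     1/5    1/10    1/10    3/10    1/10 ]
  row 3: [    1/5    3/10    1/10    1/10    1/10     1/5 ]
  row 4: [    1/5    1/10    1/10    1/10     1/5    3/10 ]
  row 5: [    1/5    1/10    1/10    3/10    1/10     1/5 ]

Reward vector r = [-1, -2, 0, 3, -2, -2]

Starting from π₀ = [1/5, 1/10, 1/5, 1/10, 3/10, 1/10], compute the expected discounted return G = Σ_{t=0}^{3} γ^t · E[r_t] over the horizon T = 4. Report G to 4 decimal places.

G = -2.3357

t=0: π = [0.2000, 0.1000, 0.2000, 0.1000, 0.3000, 0.1000], E[r] = -0.9000, γ^t·E[r] = -0.900000, running G = -0.900000
t=1: π = [0.2100, 0.1500, 0.1000, 0.1200, 0.2200, 0.2000], E[r] = -0.9900, γ^t·E[r] = -0.693000, running G = -1.593000
t=2: π = [0.2060, 0.1490, 0.1000, 0.1400, 0.1990, 0.2060], E[r] = -0.8940, γ^t·E[r] = -0.438060, running G = -2.031060
t=3: π = [0.2057, 0.1529, 0.1000, 0.1412, 0.1960, 0.2042], E[r] = -0.8883, γ^t·E[r] = -0.304687, running G = -2.335747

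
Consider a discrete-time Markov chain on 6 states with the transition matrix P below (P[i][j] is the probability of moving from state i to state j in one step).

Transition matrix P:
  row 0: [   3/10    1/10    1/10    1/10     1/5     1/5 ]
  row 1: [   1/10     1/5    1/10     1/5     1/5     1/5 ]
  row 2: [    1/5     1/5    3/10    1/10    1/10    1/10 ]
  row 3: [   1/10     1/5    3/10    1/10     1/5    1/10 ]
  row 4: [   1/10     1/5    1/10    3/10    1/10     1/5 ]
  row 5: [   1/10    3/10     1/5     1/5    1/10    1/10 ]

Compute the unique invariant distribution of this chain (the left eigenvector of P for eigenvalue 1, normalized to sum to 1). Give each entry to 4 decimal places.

Balance equations π_j = Σ_i π_i·P[i][j]:
  π_0 = 3/10·π_0 + 1/10·π_1 + 1/5·π_2 + 1/10·π_3 + 1/10·π_4 + 1/10·π_5
  π_1 = 1/10·π_0 + 1/5·π_1 + 1/5·π_2 + 1/5·π_3 + 1/5·π_4 + 3/10·π_5
  π_2 = 1/10·π_0 + 1/10·π_1 + 3/10·π_2 + 3/10·π_3 + 1/10·π_4 + 1/5·π_5
  π_3 = 1/10·π_0 + 1/5·π_1 + 1/10·π_2 + 1/10·π_3 + 3/10·π_4 + 1/5·π_5
  π_4 = 1/5·π_0 + 1/5·π_1 + 1/10·π_2 + 1/5·π_3 + 1/10·π_4 + 1/10·π_5
  normalize: π_0 + π_1 + π_2 + π_3 + π_4 + π_5 = 1
Solving the linear system gives exactly π = [1869/12617, 17680/88319, 2335/12617, 14598/88319, 13368/88319, 13245/88319].

π = [0.1481, 0.2002, 0.1851, 0.1653, 0.1514, 0.1500]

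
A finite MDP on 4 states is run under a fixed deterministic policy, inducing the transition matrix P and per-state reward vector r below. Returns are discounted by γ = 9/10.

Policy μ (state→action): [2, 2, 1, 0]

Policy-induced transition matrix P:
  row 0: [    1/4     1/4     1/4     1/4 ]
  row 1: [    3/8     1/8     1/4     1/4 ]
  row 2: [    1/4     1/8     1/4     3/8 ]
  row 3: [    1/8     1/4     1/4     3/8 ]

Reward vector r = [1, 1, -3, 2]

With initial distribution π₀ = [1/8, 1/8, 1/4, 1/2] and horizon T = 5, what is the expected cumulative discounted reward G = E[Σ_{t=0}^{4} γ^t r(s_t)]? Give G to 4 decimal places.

t=0: π = [0.1250, 0.1250, 0.2500, 0.5000], E[r] = 0.5000, γ^t·E[r] = 0.500000, running G = 0.500000
t=1: π = [0.2031, 0.2031, 0.2500, 0.3438], E[r] = 0.3438, γ^t·E[r] = 0.309375, running G = 0.809375
t=2: π = [0.2324, 0.1934, 0.2500, 0.3242], E[r] = 0.3242, γ^t·E[r] = 0.262617, running G = 1.071992
t=3: π = [0.2336, 0.1946, 0.2500, 0.3218], E[r] = 0.3218, γ^t·E[r] = 0.234576, running G = 1.306568
t=4: π = [0.2341, 0.1944, 0.2500, 0.3215], E[r] = 0.3215, γ^t·E[r] = 0.210918, running G = 1.517486

G = 1.5175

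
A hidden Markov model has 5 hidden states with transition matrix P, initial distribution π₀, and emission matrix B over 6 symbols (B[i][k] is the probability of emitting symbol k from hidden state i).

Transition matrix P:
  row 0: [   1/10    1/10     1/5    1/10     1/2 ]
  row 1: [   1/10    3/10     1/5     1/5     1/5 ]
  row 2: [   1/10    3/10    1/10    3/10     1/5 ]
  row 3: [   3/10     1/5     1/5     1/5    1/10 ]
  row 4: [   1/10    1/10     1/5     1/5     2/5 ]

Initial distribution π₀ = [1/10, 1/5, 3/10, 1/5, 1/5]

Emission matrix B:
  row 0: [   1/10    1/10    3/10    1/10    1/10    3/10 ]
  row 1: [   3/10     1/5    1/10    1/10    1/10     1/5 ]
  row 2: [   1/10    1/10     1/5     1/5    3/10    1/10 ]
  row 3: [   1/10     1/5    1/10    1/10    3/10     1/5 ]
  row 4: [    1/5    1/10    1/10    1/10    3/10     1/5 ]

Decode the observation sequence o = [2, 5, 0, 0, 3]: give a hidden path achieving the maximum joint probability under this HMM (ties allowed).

path = [2, 1, 1, 1, 2]

t=0: δ = [3.000e-02, 2.000e-02, 6.000e-02, 2.000e-02, 2.000e-02]  (obs o_0=2)
t=1: δ = [1.800e-03, 3.600e-03, 6.000e-04, 3.600e-03, 3.000e-03]  ψ = [2, 2, 0, 2, 0]  (obs o_1=5)
t=2: δ = [1.080e-04, 3.240e-04, 7.200e-05, 7.200e-05, 2.400e-04]  ψ = [3, 1, 1, 1, 4]  (obs o_2=0)
t=3: δ = [3.240e-06, 2.916e-05, 6.480e-06, 6.480e-06, 1.920e-05]  ψ = [1, 1, 1, 1, 4]  (obs o_3=0)
t=4: δ = [2.916e-07, 8.748e-07, 1.166e-06, 5.832e-07, 7.680e-07]  ψ = [1, 1, 1, 1, 4]  (obs o_4=3)
backtrack: best end state = 2; path = [2, 1, 1, 1, 2]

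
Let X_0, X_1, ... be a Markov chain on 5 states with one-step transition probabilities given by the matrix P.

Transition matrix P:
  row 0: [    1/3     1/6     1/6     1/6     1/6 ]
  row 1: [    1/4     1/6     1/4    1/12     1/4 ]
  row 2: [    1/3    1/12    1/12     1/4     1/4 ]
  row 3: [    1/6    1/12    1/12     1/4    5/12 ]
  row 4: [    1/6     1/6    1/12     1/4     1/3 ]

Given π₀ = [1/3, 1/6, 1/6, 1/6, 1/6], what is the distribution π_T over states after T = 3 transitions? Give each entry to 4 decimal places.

π = [0.2405, 0.1389, 0.1269, 0.2064, 0.2872]

t=0: π = [0.3333, 0.1667, 0.1667, 0.1667, 0.1667]
t=1: π = [0.2639, 0.1389, 0.1389, 0.1944, 0.2639]
t=2: π = [0.2454, 0.1389, 0.1285, 0.2049, 0.2824]
t=3: π = [0.2405, 0.1389, 0.1269, 0.2064, 0.2872]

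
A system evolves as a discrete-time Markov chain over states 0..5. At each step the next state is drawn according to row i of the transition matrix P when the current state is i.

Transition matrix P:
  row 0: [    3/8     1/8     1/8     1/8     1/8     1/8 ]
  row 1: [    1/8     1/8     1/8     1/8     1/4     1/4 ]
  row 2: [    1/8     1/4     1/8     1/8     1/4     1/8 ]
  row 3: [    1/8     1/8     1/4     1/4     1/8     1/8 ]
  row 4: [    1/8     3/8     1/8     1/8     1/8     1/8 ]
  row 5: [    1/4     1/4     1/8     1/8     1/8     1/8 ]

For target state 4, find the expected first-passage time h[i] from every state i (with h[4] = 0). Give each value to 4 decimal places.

First-step conditioning: h[4] = 0; for i ≠ 4, h[i] = 1 + Σ_k P[i][k]·h[k].
  h[0] = 1 + 3/8·h[0] + 1/8·h[1] + 1/8·h[2] + 1/8·h[3] + 1/8·h[5]
  h[1] = 1 + 1/8·h[0] + 1/8·h[1] + 1/8·h[2] + 1/8·h[3] + 1/4·h[5]
  h[2] = 1 + 1/8·h[0] + 1/4·h[1] + 1/8·h[2] + 1/8·h[3] + 1/8·h[5]
  h[3] = 1 + 1/8·h[0] + 1/8·h[1] + 1/4·h[2] + 1/4·h[3] + 1/8·h[5]
  h[5] = 1 + 1/4·h[0] + 1/4·h[1] + 1/8·h[2] + 1/8·h[3] + 1/8·h[5]
Solving the 5×5 linear system over states ≠ 4 gives exactly h = [3528/575, 616/115, 3031/575, 3457/575, 0, 3472/575] (h[4] = 0 is the target).

h = [6.1357, 5.3565, 5.2713, 6.0122, 0.0000, 6.0383]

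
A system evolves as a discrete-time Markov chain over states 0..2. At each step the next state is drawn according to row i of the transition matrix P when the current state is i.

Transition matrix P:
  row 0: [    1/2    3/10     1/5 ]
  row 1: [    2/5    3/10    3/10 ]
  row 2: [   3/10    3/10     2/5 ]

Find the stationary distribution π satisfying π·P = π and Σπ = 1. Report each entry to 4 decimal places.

Balance equations π_j = Σ_i π_i·P[i][j]:
  π_0 = 1/2·π_0 + 2/5·π_1 + 3/10·π_2
  π_1 = 3/10·π_0 + 3/10·π_1 + 3/10·π_2
  normalize: π_0 + π_1 + π_2 = 1
Solving the linear system gives exactly π = [33/80, 3/10, 23/80].

π = [0.4125, 0.3000, 0.2875]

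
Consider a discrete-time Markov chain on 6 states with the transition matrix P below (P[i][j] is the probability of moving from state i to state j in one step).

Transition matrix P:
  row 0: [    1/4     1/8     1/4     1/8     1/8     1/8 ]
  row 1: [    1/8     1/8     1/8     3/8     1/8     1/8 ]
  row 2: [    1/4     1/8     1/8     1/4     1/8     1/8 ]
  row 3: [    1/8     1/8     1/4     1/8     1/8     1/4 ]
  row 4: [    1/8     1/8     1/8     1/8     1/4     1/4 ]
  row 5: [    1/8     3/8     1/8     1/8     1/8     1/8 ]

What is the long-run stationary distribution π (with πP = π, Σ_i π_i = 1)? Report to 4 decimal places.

π = [0.1671, 0.1666, 0.1694, 0.1878, 0.1429, 0.1663]

Balance equations π_j = Σ_i π_i·P[i][j]:
  π_0 = 1/4·π_0 + 1/8·π_1 + 1/4·π_2 + 1/8·π_3 + 1/8·π_4 + 1/8·π_5
  π_1 = 1/8·π_0 + 1/8·π_1 + 1/8·π_2 + 1/8·π_3 + 1/8·π_4 + 3/8·π_5
  π_2 = 1/4·π_0 + 1/8·π_1 + 1/8·π_2 + 1/4·π_3 + 1/8·π_4 + 1/8·π_5
  π_3 = 1/8·π_0 + 3/8·π_1 + 1/4·π_2 + 1/8·π_3 + 1/8·π_4 + 1/8·π_5
  π_4 = 1/8·π_0 + 1/8·π_1 + 1/8·π_2 + 1/8·π_3 + 1/4·π_4 + 1/8·π_5
  normalize: π_0 + π_1 + π_2 + π_3 + π_4 + π_5 = 1
Solving the linear system gives exactly π = [2679/16037, 5343/32074, 388/2291, 3012/16037, 1/7, 5335/32074].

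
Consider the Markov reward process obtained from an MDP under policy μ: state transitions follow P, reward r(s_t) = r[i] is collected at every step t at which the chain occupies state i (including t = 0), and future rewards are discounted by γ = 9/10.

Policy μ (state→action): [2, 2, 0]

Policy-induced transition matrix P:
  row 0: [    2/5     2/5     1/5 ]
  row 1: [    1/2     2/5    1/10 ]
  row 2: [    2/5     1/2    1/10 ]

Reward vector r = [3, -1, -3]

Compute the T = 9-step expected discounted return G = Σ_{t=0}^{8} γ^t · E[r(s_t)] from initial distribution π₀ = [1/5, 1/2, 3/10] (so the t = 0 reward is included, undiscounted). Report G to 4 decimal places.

G = 1.7245

t=0: π = [0.2000, 0.5000, 0.3000], E[r] = -0.8000, γ^t·E[r] = -0.800000, running G = -0.800000
t=1: π = [0.4500, 0.4300, 0.1200], E[r] = 0.5600, γ^t·E[r] = 0.504000, running G = -0.296000
t=2: π = [0.4430, 0.4120, 0.1450], E[r] = 0.4820, γ^t·E[r] = 0.390420, running G = 0.094420
t=3: π = [0.4412, 0.4145, 0.1443], E[r] = 0.4762, γ^t·E[r] = 0.347150, running G = 0.441570
t=4: π = [0.4415, 0.4144, 0.1441], E[r] = 0.4776, γ^t·E[r] = 0.313327, running G = 0.754897
t=5: π = [0.4414, 0.4144, 0.1441], E[r] = 0.4775, γ^t·E[r] = 0.281948, running G = 1.036845
t=6: π = [0.4414, 0.4144, 0.1441], E[r] = 0.4775, γ^t·E[r] = 0.253750, running G = 1.290596
t=7: π = [0.4414, 0.4144, 0.1441], E[r] = 0.4775, γ^t·E[r] = 0.228376, running G = 1.518972
t=8: π = [0.4414, 0.4144, 0.1441], E[r] = 0.4775, γ^t·E[r] = 0.205538, running G = 1.724510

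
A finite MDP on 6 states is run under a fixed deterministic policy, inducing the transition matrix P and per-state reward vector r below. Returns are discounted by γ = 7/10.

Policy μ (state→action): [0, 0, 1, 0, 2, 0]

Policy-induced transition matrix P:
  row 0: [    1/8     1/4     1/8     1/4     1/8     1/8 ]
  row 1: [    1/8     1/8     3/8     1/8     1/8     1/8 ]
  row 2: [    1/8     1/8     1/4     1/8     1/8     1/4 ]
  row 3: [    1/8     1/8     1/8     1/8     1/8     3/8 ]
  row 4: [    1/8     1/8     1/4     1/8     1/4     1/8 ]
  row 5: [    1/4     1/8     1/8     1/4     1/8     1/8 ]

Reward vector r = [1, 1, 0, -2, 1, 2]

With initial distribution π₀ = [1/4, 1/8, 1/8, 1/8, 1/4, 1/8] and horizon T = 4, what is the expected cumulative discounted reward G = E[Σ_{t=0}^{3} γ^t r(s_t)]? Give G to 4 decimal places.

G = 1.3497

t=0: π = [0.2500, 0.1250, 0.1250, 0.1250, 0.2500, 0.1250], E[r] = 0.6250, γ^t·E[r] = 0.625000, running G = 0.625000
t=1: π = [0.1406, 0.1563, 0.2031, 0.1719, 0.1563, 0.1719], E[r] = 0.4531, γ^t·E[r] = 0.317188, running G = 0.942188
t=2: π = [0.1465, 0.1426, 0.2090, 0.1641, 0.1445, 0.1934], E[r] = 0.4922, γ^t·E[r] = 0.241172, running G = 1.183359
t=3: π = [0.1492, 0.1433, 0.2048, 0.1675, 0.1431, 0.1921], E[r] = 0.4849, γ^t·E[r] = 0.166308, running G = 1.349667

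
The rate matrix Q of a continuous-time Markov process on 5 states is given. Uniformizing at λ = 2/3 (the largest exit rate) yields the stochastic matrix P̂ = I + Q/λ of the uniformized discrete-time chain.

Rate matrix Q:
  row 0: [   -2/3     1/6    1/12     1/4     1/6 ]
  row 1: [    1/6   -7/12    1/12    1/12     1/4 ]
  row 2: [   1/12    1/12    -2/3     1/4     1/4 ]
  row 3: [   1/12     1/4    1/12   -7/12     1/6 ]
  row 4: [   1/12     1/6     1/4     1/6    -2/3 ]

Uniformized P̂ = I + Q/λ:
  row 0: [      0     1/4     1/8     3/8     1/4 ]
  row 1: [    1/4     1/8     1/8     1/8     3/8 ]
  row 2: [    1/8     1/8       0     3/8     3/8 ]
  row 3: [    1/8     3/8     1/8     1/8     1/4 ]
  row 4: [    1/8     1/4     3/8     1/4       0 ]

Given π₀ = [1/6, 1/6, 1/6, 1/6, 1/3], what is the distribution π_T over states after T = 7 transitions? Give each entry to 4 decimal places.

t=0: π = [0.1667, 0.1667, 0.1667, 0.1667, 0.3333]
t=1: π = [0.1250, 0.2292, 0.1875, 0.2500, 0.2083]
t=2: π = [0.1380, 0.2292, 0.1536, 0.2292, 0.2500]
t=3: π = [0.1364, 0.2308, 0.1683, 0.2292, 0.2354]
t=4: π = [0.1368, 0.2288, 0.1628, 0.2306, 0.2410]
t=5: π = [0.1365, 0.2299, 0.1649, 0.2300, 0.2387]
t=6: π = [0.1367, 0.2294, 0.1641, 0.2302, 0.2397]
t=7: π = [0.1366, 0.2296, 0.1644, 0.2301, 0.2393]

π = [0.1366, 0.2296, 0.1644, 0.2301, 0.2393]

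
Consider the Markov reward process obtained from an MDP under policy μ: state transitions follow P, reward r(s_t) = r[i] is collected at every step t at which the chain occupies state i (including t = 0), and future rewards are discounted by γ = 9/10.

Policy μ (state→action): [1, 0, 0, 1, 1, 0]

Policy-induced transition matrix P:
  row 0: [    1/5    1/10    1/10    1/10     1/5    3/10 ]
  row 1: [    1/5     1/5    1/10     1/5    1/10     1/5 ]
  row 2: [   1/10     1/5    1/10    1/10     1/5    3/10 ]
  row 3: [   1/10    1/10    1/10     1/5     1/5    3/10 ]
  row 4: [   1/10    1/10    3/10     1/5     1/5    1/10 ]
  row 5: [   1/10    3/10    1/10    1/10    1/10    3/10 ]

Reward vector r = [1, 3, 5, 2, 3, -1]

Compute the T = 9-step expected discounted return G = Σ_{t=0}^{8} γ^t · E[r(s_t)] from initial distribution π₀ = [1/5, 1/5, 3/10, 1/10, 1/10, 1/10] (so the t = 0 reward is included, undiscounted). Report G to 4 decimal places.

t=0: π = [0.2000, 0.2000, 0.3000, 0.1000, 0.1000, 0.1000], E[r] = 2.7000, γ^t·E[r] = 2.700000, running G = 2.700000
t=1: π = [0.1400, 0.1700, 0.1200, 0.1400, 0.1700, 0.2600], E[r] = 1.7800, γ^t·E[r] = 1.602000, running G = 4.302000
t=2: π = [0.1310, 0.1810, 0.1340, 0.1480, 0.1570, 0.2490], E[r] = 1.8620, γ^t·E[r] = 1.508220, running G = 5.810220
t=3: π = [0.1312, 0.1813, 0.1314, 0.1486, 0.1570, 0.2505], E[r] = 1.8498, γ^t·E[r] = 1.348504, running G = 7.158724
t=4: π = [0.1313, 0.1814, 0.1314, 0.1487, 0.1568, 0.2505], E[r] = 1.8497, γ^t·E[r] = 1.213608, running G = 8.372332
t=5: π = [0.1313, 0.1814, 0.1314, 0.1487, 0.1568, 0.2505], E[r] = 1.8495, γ^t·E[r] = 1.092123, running G = 9.464455
t=6: π = [0.1313, 0.1814, 0.1314, 0.1487, 0.1568, 0.2505], E[r] = 1.8495, γ^t·E[r] = 0.982907, running G = 10.447362
t=7: π = [0.1313, 0.1814, 0.1314, 0.1487, 0.1568, 0.2505], E[r] = 1.8495, γ^t·E[r] = 0.884615, running G = 11.331977
t=8: π = [0.1313, 0.1814, 0.1314, 0.1487, 0.1568, 0.2505], E[r] = 1.8495, γ^t·E[r] = 0.796153, running G = 12.128131

G = 12.1281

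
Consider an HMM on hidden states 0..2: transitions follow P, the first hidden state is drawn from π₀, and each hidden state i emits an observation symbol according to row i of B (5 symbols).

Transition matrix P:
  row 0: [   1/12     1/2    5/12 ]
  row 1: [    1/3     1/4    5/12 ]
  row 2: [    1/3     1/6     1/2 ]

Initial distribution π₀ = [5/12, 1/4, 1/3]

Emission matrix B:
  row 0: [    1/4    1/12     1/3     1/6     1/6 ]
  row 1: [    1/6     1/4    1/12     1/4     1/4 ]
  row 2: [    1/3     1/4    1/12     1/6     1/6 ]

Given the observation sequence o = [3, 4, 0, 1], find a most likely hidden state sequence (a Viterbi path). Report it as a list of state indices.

path = [0, 1, 2, 2]

t=0: δ = [6.944e-02, 6.250e-02, 5.556e-02]  (obs o_0=3)
t=1: δ = [3.472e-03, 8.681e-03, 4.823e-03]  ψ = [1, 0, 0]  (obs o_1=4)
t=2: δ = [7.234e-04, 3.617e-04, 1.206e-03]  ψ = [1, 1, 1]  (obs o_2=0)
t=3: δ = [3.349e-05, 9.042e-05, 1.507e-04]  ψ = [2, 0, 2]  (obs o_3=1)
backtrack: best end state = 2; path = [0, 1, 2, 2]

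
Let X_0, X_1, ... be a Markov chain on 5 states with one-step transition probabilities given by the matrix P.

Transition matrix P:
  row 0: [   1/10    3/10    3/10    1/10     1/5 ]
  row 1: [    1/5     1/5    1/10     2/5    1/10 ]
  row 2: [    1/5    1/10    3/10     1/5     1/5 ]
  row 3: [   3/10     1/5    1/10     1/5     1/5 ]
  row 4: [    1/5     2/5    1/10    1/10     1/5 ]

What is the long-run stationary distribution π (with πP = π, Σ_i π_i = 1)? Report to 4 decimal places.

Balance equations π_j = Σ_i π_i·P[i][j]:
  π_0 = 1/10·π_0 + 1/5·π_1 + 1/5·π_2 + 3/10·π_3 + 1/5·π_4
  π_1 = 3/10·π_0 + 1/5·π_1 + 1/10·π_2 + 1/5·π_3 + 2/5·π_4
  π_2 = 3/10·π_0 + 1/10·π_1 + 3/10·π_2 + 1/10·π_3 + 1/10·π_4
  π_3 = 1/10·π_0 + 2/5·π_1 + 1/5·π_2 + 1/5·π_3 + 1/10·π_4
  normalize: π_0 + π_1 + π_2 + π_3 + π_4 = 1
Solving the linear system gives exactly π = [673/3350, 239/1005, 587/3350, 703/3350, 1771/10050].

π = [0.2009, 0.2378, 0.1752, 0.2099, 0.1762]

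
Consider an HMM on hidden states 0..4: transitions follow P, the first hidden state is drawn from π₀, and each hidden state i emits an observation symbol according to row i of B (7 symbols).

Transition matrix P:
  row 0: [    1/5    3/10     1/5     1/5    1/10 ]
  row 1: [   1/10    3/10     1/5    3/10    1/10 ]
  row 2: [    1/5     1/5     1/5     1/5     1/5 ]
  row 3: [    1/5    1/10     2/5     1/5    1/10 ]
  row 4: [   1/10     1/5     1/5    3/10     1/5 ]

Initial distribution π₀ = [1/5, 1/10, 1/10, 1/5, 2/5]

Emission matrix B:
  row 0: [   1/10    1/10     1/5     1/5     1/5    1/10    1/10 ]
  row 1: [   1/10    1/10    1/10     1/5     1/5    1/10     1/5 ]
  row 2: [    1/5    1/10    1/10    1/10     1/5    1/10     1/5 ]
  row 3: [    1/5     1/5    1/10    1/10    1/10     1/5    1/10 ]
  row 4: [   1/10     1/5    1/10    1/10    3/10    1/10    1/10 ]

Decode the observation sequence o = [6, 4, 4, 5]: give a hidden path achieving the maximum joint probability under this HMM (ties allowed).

path = [4, 4, 4, 3]

t=0: δ = [2.000e-02, 2.000e-02, 2.000e-02, 2.000e-02, 4.000e-02]  (obs o_0=6)
t=1: δ = [8.000e-04, 1.600e-03, 1.600e-03, 1.200e-03, 2.400e-03]  ψ = [0, 4, 3, 4, 4]  (obs o_1=4)
t=2: δ = [6.400e-05, 9.600e-05, 9.600e-05, 7.200e-05, 1.440e-04]  ψ = [2, 1, 3, 4, 4]  (obs o_2=4)
t=3: δ = [1.920e-06, 2.880e-06, 2.880e-06, 8.640e-06, 2.880e-06]  ψ = [2, 1, 3, 4, 4]  (obs o_3=5)
backtrack: best end state = 3; path = [4, 4, 4, 3]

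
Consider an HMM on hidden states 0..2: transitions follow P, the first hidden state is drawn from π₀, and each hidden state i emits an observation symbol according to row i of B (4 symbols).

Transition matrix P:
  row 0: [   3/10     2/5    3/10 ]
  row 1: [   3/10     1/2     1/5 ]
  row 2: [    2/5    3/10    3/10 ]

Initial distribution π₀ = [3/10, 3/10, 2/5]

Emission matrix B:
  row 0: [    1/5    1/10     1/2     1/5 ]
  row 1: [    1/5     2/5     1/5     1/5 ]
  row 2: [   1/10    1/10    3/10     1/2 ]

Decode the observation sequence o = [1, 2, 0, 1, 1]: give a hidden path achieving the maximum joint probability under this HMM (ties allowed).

path = [1, 0, 1, 1, 1]

t=0: δ = [3.000e-02, 1.200e-01, 4.000e-02]  (obs o_0=1)
t=1: δ = [1.800e-02, 1.200e-02, 7.200e-03]  ψ = [1, 1, 1]  (obs o_1=2)
t=2: δ = [1.080e-03, 1.440e-03, 5.400e-04]  ψ = [0, 0, 0]  (obs o_2=0)
t=3: δ = [4.320e-05, 2.880e-04, 3.240e-05]  ψ = [1, 1, 0]  (obs o_3=1)
t=4: δ = [8.640e-06, 5.760e-05, 5.760e-06]  ψ = [1, 1, 1]  (obs o_4=1)
backtrack: best end state = 1; path = [1, 0, 1, 1, 1]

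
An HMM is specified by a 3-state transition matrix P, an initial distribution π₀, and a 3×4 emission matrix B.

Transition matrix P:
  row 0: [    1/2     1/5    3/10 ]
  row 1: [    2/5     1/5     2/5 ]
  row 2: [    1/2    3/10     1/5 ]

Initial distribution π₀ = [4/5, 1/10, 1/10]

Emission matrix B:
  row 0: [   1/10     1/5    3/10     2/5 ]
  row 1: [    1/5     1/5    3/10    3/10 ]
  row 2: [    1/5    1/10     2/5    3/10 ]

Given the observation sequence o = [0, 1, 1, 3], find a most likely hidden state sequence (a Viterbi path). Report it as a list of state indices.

path = [0, 0, 0, 0]

t=0: δ = [8.000e-02, 2.000e-02, 2.000e-02]  (obs o_0=0)
t=1: δ = [8.000e-03, 3.200e-03, 2.400e-03]  ψ = [0, 0, 0]  (obs o_1=1)
t=2: δ = [8.000e-04, 3.200e-04, 2.400e-04]  ψ = [0, 0, 0]  (obs o_2=1)
t=3: δ = [1.600e-04, 4.800e-05, 7.200e-05]  ψ = [0, 0, 0]  (obs o_3=3)
backtrack: best end state = 0; path = [0, 0, 0, 0]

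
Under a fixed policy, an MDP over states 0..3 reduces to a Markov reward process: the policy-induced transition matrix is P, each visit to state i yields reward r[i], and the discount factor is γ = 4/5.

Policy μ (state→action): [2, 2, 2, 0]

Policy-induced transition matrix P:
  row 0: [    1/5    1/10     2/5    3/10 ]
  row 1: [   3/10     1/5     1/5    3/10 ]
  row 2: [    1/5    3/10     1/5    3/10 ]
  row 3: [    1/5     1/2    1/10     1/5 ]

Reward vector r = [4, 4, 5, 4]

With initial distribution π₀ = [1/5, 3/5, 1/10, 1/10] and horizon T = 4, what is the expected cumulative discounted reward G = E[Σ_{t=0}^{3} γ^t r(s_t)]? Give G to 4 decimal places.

t=0: π = [0.2000, 0.6000, 0.1000, 0.1000], E[r] = 4.1000, γ^t·E[r] = 4.100000, running G = 4.100000
t=1: π = [0.2600, 0.2200, 0.2300, 0.2900], E[r] = 4.2300, γ^t·E[r] = 3.384000, running G = 7.484000
t=2: π = [0.2220, 0.2840, 0.2230, 0.2710], E[r] = 4.2230, γ^t·E[r] = 2.702720, running G = 10.186720
t=3: π = [0.2284, 0.2814, 0.2173, 0.2729], E[r] = 4.2173, γ^t·E[r] = 2.159258, running G = 12.345978

G = 12.3460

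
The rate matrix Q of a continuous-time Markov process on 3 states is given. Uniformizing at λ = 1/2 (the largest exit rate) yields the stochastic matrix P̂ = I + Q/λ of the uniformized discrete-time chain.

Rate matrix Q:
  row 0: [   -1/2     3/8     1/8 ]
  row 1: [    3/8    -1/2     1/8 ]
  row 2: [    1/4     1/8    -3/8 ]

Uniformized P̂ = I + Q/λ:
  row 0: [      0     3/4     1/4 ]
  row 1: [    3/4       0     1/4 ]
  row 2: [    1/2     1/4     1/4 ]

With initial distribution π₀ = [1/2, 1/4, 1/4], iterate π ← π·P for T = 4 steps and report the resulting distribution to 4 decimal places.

t=0: π = [0.5000, 0.2500, 0.2500]
t=1: π = [0.3125, 0.4375, 0.2500]
t=2: π = [0.4531, 0.2969, 0.2500]
t=3: π = [0.3477, 0.4023, 0.2500]
t=4: π = [0.4268, 0.3232, 0.2500]

π = [0.4268, 0.3232, 0.2500]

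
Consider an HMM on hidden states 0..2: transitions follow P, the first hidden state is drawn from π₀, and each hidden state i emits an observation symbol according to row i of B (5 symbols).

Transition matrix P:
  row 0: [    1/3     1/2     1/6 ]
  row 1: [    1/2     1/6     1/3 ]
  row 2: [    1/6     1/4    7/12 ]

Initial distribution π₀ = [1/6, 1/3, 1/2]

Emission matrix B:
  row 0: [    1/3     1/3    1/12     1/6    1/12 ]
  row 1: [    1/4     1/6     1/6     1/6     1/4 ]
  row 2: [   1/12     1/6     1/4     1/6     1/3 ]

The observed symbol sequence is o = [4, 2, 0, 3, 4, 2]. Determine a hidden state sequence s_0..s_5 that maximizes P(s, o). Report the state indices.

t=0: δ = [1.389e-02, 8.333e-02, 1.667e-01]  (obs o_0=4)
t=1: δ = [3.472e-03, 6.944e-03, 2.431e-02]  ψ = [1, 2, 2]  (obs o_1=2)
t=2: δ = [1.350e-03, 1.519e-03, 1.182e-03]  ψ = [2, 2, 2]  (obs o_2=0)
t=3: δ = [1.266e-04, 1.125e-04, 1.149e-04]  ψ = [1, 0, 2]  (obs o_3=3)
t=4: δ = [4.689e-06, 1.582e-05, 2.234e-05]  ψ = [1, 0, 2]  (obs o_4=4)
t=5: δ = [6.593e-07, 9.307e-07, 3.257e-06]  ψ = [1, 2, 2]  (obs o_5=2)
backtrack: best end state = 2; path = [2, 2, 2, 2, 2, 2]

path = [2, 2, 2, 2, 2, 2]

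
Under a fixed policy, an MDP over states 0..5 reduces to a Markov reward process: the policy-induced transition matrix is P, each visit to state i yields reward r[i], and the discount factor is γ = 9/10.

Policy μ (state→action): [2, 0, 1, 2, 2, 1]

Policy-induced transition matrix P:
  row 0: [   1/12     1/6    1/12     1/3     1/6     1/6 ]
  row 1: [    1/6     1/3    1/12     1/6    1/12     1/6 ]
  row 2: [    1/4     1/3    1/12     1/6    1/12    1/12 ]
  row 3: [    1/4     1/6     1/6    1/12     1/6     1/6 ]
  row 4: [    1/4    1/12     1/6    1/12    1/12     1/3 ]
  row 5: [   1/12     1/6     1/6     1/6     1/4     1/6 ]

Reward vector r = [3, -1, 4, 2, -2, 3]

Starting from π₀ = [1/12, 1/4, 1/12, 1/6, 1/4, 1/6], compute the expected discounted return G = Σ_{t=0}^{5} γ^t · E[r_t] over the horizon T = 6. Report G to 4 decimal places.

G = 5.9271

t=0: π = [0.0833, 0.2500, 0.0833, 0.1667, 0.2500, 0.1667], E[r] = 0.6667, γ^t·E[r] = 0.666667, running G = 0.666667
t=1: π = [0.1875, 0.2014, 0.1319, 0.1458, 0.1319, 0.2014], E[r] = 1.5208, γ^t·E[r] = 1.368750, running G = 2.035417
t=2: π = [0.1684, 0.2112, 0.1233, 0.1748, 0.1447, 0.1777], E[r] = 1.3802, γ^t·E[r] = 1.117969, running G = 3.153385
t=3: π = [0.1747, 0.2104, 0.1248, 0.1681, 0.1415, 0.1805], E[r] = 1.4075, γ^t·E[r] = 1.026070, running G = 4.179456
t=4: π = [0.1733, 0.2107, 0.1242, 0.1700, 0.1420, 0.1799], E[r] = 1.4014, γ^t·E[r] = 0.919434, running G = 5.098890
t=5: π = [0.1736, 0.2107, 0.1243, 0.1695, 0.1419, 0.1800], E[r] = 1.4026, γ^t·E[r] = 0.828218, running G = 5.927108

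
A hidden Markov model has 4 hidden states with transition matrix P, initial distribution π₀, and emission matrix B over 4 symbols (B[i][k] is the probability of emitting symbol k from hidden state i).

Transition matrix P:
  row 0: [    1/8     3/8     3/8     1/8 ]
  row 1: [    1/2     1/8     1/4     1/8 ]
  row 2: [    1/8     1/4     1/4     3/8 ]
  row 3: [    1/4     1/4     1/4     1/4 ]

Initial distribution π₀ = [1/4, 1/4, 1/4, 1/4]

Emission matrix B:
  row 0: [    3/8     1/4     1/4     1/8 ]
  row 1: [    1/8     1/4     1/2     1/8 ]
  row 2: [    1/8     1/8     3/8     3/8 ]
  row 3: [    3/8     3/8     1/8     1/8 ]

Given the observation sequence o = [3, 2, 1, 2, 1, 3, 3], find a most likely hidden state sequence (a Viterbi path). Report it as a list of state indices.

path = [2, 1, 0, 1, 0, 2, 2]

t=0: δ = [3.125e-02, 3.125e-02, 9.375e-02, 3.125e-02]  (obs o_0=3)
t=1: δ = [3.906e-03, 1.172e-02, 8.789e-03, 4.395e-03]  ψ = [1, 2, 2, 2]  (obs o_1=2)
t=2: δ = [1.465e-03, 5.493e-04, 3.662e-04, 1.236e-03]  ψ = [1, 2, 1, 2]  (obs o_2=1)
t=3: δ = [7.725e-05, 2.747e-04, 2.060e-04, 3.862e-05]  ψ = [3, 0, 0, 3]  (obs o_3=2)
t=4: δ = [3.433e-05, 1.287e-05, 8.583e-06, 2.897e-05]  ψ = [1, 2, 1, 2]  (obs o_4=1)
t=5: δ = [9.052e-07, 1.609e-06, 4.828e-06, 9.052e-07]  ψ = [3, 0, 0, 3]  (obs o_5=3)
t=6: δ = [1.006e-07, 1.509e-07, 4.526e-07, 2.263e-07]  ψ = [1, 2, 2, 2]  (obs o_6=3)
backtrack: best end state = 2; path = [2, 1, 0, 1, 0, 2, 2]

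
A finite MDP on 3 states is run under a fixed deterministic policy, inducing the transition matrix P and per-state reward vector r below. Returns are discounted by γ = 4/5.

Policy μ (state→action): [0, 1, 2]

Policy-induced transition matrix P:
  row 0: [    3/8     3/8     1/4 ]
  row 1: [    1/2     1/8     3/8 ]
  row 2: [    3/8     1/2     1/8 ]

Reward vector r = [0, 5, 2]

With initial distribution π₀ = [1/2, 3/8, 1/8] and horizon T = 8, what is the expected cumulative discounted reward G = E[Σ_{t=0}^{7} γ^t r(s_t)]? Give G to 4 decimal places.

t=0: π = [0.5000, 0.3750, 0.1250], E[r] = 2.1250, γ^t·E[r] = 2.125000, running G = 2.125000
t=1: π = [0.4219, 0.2969, 0.2813], E[r] = 2.0469, γ^t·E[r] = 1.637500, running G = 3.762500
t=2: π = [0.4121, 0.3359, 0.2520], E[r] = 2.1836, γ^t·E[r] = 1.397500, running G = 5.160000
t=3: π = [0.4170, 0.3225, 0.2605], E[r] = 2.1335, γ^t·E[r] = 1.092375, running G = 6.252375
t=4: π = [0.4153, 0.3269, 0.2578], E[r] = 2.1502, γ^t·E[r] = 0.880713, running G = 7.133088
t=5: π = [0.4159, 0.3255, 0.2586], E[r] = 2.1447, γ^t·E[r] = 0.702783, running G = 7.835870
t=6: π = [0.4157, 0.3260, 0.2584], E[r] = 2.1465, γ^t·E[r] = 0.562694, running G = 8.398564
t=7: π = [0.4157, 0.3258, 0.2585], E[r] = 2.1459, γ^t·E[r] = 0.450033, running G = 8.848597

G = 8.8486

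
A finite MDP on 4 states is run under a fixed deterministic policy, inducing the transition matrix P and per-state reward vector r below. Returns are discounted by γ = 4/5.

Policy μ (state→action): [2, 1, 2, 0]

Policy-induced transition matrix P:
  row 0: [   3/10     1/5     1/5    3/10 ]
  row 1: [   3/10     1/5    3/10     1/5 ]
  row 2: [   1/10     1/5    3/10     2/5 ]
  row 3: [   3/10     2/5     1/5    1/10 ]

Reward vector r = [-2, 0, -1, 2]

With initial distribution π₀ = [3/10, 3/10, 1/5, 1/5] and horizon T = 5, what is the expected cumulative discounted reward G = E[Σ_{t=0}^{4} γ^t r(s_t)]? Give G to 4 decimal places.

t=0: π = [0.3000, 0.3000, 0.2000, 0.2000], E[r] = -0.4000, γ^t·E[r] = -0.400000, running G = -0.400000
t=1: π = [0.2600, 0.2400, 0.2500, 0.2500], E[r] = -0.2700, γ^t·E[r] = -0.216000, running G = -0.616000
t=2: π = [0.2500, 0.2500, 0.2490, 0.2510], E[r] = -0.2470, γ^t·E[r] = -0.158080, running G = -0.774080
t=3: π = [0.2502, 0.2502, 0.2499, 0.2497], E[r] = -0.2509, γ^t·E[r] = -0.128461, running G = -0.902541
t=4: π = [0.2500, 0.2499, 0.2500, 0.2500], E[r] = -0.2500, γ^t·E[r] = -0.102396, running G = -1.004937

G = -1.0049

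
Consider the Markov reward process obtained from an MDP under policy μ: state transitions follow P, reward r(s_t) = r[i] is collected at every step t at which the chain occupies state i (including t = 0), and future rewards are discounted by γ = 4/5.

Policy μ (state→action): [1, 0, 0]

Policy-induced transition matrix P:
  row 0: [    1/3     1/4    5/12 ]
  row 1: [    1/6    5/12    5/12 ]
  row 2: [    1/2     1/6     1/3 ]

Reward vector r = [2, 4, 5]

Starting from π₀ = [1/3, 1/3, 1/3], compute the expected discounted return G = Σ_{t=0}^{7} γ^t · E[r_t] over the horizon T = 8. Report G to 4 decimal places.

t=0: π = [0.3333, 0.3333, 0.3333], E[r] = 3.6667, γ^t·E[r] = 3.666667, running G = 3.666667
t=1: π = [0.3333, 0.2778, 0.3889], E[r] = 3.7222, γ^t·E[r] = 2.977778, running G = 6.644444
t=2: π = [0.3519, 0.2639, 0.3843], E[r] = 3.6806, γ^t·E[r] = 2.355556, running G = 9.000000
t=3: π = [0.3534, 0.2620, 0.3846], E[r] = 3.6779, γ^t·E[r] = 1.883062, running G = 10.883062
t=4: π = [0.3538, 0.2616, 0.3846], E[r] = 3.6771, γ^t·E[r] = 1.506120, running G = 12.389182
t=5: π = [0.3538, 0.2615, 0.3846], E[r] = 3.6769, γ^t·E[r] = 1.204862, running G = 13.594044
t=6: π = [0.3538, 0.2615, 0.3846], E[r] = 3.6769, γ^t·E[r] = 0.963884, running G = 14.557928
t=7: π = [0.3538, 0.2615, 0.3846], E[r] = 3.6769, γ^t·E[r] = 0.771107, running G = 15.329035

G = 15.3290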